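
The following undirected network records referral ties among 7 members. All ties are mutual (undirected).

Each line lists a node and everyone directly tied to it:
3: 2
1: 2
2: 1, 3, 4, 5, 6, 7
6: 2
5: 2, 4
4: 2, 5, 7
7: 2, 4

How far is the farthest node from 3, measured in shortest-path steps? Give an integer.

Distances from 3: 1:2, 2:1, 4:2, 5:2, 6:2, 7:2.
The largest is 2 (to 4, 1, 5, 7, and 6), so the eccentricity of 3 is 2.

2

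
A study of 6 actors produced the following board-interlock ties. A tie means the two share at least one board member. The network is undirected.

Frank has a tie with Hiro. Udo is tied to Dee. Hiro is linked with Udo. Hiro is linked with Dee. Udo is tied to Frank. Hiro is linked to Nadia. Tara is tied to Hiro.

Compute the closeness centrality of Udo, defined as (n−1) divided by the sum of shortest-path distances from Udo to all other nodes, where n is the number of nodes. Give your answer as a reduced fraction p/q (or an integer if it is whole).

5/7

Distances from Udo: Dee:1, Frank:1, Hiro:1, Nadia:2, Tara:2. Sum = 7.
n = 6, so closeness = 5/7.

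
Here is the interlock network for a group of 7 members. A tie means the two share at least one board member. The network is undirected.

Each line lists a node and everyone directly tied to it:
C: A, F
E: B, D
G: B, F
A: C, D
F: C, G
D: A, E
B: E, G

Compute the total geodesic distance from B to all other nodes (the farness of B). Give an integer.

Distances from B: A:3, C:3, D:2, E:1, F:2, G:1.
Sum = 3 + 3 + 2 + 1 + 2 + 1 = 12.

12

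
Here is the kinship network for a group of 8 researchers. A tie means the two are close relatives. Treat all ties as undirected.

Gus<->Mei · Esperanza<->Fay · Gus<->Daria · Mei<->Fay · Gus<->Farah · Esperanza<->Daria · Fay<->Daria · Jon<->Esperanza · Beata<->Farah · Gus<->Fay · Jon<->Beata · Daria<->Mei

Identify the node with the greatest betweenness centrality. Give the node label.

Gus

Unnormalized betweenness of each node: Beata:5/3, Daria:13/6, Esperanza:14/3, Farah:10/3, Fay:13/6, Gus:17/3, Jon:7/3, Mei:0.
Gus has the largest value, 17/3, making it the main broker — the node through which the most shortest paths run.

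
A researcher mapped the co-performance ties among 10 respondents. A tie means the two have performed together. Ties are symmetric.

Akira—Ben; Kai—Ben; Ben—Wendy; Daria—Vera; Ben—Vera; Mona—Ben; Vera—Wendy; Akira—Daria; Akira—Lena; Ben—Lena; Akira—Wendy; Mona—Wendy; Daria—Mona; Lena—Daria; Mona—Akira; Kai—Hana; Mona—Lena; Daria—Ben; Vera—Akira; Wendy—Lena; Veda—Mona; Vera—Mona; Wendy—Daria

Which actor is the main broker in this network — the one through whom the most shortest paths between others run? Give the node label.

Unnormalized betweenness of each node: Akira:1/5, Ben:71/5, Daria:1/5, Hana:0, Kai:8, Lena:0, Mona:41/5, Veda:0, Vera:0, Wendy:1/5.
Ben has the largest value, 71/5, making it the main broker — the node through which the most shortest paths run.

Ben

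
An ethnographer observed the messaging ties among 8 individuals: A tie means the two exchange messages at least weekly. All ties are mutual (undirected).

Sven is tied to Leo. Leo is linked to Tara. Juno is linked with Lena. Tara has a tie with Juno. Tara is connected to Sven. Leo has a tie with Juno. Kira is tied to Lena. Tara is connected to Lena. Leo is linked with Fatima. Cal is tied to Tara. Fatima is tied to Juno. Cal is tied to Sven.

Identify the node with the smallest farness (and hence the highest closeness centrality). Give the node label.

Tara

Farness (sum of distances to all others) for each node — Cal:14, Fatima:14, Juno:10, Kira:17, Lena:11, Leo:11, Sven:12, Tara:9.
The smallest farness is 9, for Tara, so Tara has the highest closeness.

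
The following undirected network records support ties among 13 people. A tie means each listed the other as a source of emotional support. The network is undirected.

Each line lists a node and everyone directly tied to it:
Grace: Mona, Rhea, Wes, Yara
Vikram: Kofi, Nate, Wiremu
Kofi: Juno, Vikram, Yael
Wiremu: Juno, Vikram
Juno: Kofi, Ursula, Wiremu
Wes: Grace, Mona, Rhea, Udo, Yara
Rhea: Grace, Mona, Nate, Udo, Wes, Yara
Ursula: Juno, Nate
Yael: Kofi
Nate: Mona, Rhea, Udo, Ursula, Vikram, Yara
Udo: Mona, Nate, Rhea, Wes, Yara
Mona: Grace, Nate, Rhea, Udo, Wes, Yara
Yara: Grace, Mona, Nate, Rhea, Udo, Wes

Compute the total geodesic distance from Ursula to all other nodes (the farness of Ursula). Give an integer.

Distances from Ursula: Grace:3, Juno:1, Kofi:2, Mona:2, Nate:1, Rhea:2, Udo:2, Vikram:2, Wes:3, Wiremu:2, Yael:3, Yara:2.
Sum = 3 + 1 + 2 + 2 + 1 + 2 + 2 + 2 + 3 + 2 + 3 + 2 = 25.

25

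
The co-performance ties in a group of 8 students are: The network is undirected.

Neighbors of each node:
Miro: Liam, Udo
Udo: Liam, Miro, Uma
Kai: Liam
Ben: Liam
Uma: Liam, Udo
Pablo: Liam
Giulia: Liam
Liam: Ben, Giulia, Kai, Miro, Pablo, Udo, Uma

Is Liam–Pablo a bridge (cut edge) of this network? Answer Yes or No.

Yes

Without the Liam–Pablo edge there is no alternate route between Liam and Pablo, so the network disconnects. It is a bridge.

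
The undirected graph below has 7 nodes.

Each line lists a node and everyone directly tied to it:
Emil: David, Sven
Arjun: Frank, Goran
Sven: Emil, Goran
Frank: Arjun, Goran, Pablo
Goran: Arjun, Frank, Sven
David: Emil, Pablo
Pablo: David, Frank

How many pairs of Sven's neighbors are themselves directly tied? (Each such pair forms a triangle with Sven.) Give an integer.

0

Sven's neighbors are Emil and Goran, but none of them are tied to each other, so no triangle contains Sven.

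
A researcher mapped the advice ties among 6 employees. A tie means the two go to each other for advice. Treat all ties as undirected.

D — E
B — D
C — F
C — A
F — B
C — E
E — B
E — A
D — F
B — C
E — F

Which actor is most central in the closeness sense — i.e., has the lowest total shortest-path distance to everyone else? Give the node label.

E

Farness (sum of distances to all others) for each node — A:8, B:6, C:6, D:7, E:5, F:6.
The smallest farness is 5, for E, so E has the highest closeness.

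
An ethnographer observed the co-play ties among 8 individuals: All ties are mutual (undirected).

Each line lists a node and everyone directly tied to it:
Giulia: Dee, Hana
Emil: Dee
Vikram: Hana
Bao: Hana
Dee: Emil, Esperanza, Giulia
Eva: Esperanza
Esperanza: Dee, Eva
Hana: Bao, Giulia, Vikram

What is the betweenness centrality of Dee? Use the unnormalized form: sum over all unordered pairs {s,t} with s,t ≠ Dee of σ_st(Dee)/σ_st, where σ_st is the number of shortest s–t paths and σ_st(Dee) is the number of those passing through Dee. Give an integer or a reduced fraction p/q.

Pairs whose geodesics pass through Dee — Hana–Emil: 1; Hana–Eva: 1; Hana–Esperanza: 1; Emil–Vikram: 1; Emil–Eva: 1; Emil–Giulia: 1; Emil–Bao: 1; Emil–Esperanza: 1; Vikram–Eva: 1; Vikram–Esperanza: 1; Eva–Giulia: 1; Eva–Bao: 1; Giulia–Esperanza: 1; Bao–Esperanza: 1.
All other pairs contribute 0.
Summing the contributions gives betweenness(Dee) = 14.

14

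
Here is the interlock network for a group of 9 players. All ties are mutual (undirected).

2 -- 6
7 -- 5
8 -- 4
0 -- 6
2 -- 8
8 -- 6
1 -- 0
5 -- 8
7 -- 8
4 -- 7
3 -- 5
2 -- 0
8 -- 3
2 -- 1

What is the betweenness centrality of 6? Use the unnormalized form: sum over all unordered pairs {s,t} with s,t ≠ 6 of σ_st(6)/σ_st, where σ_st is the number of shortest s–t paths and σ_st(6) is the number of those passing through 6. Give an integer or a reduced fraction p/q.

Pairs whose geodesics pass through 6 — 0–3: 1/2; 0–8: 1/2; 0–7: 1/2; 0–5: 1/2; 0–4: 1/2.
All other pairs contribute 0.
Summing the contributions gives betweenness(6) = 5/2.

5/2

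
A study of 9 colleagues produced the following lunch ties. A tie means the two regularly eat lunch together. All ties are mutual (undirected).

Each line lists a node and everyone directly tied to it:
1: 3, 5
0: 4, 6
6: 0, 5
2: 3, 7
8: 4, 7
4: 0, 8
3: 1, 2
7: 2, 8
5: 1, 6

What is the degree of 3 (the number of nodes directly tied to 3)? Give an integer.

2

3 is directly tied to 1 and 2. That is 2 neighbors, so the degree of 3 is 2.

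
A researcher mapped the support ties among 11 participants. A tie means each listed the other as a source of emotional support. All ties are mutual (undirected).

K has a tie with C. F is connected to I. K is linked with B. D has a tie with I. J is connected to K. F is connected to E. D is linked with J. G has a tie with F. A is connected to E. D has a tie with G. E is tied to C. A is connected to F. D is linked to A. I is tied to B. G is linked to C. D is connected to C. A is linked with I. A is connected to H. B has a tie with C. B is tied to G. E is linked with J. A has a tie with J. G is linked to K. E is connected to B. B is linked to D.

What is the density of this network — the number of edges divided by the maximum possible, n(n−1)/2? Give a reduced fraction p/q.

There are 25 edges and 11 nodes, so the maximum possible is C(11,2) = 55.
Density = 25/55 = 5/11.

5/11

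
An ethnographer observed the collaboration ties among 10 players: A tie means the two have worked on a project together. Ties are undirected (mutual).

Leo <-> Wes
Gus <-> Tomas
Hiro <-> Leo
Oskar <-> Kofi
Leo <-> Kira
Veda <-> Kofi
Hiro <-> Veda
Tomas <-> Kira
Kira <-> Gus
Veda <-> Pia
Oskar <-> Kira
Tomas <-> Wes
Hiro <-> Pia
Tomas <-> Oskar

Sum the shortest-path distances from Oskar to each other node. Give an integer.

Distances from Oskar: Gus:2, Hiro:3, Kira:1, Kofi:1, Leo:2, Pia:3, Tomas:1, Veda:2, Wes:2.
Sum = 2 + 3 + 1 + 1 + 2 + 3 + 1 + 2 + 2 = 17.

17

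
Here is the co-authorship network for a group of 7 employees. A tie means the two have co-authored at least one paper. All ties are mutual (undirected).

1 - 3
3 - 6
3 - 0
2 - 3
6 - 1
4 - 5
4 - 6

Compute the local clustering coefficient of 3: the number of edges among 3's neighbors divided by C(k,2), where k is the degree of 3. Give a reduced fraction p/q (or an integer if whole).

3's neighbors: 0, 1, 2, and 6 (k = 4).
Possible neighbor pairs: C(4,2) = 6. Edges among them: 1–6 → e = 1.
Clustering(3) = 1/6.

1/6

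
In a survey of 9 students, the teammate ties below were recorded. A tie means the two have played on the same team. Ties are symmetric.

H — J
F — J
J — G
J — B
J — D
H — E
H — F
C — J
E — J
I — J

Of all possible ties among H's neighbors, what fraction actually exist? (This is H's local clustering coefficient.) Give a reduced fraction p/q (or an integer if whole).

H's neighbors: E, F, and J (k = 3).
Possible neighbor pairs: C(3,2) = 3. Edges among them: E–J, F–J → e = 2.
Clustering(H) = 2/3.

2/3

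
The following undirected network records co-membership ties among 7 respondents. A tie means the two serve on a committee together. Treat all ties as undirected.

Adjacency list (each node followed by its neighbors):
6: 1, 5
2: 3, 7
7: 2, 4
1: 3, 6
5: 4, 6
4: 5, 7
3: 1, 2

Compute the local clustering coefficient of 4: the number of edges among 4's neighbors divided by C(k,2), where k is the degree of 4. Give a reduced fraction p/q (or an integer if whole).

0

4's neighbors: 5 and 7 (k = 2).
Possible neighbor pairs: C(2,2) = 1. Edges among them: none → e = 0.
Clustering(4) = 0/1.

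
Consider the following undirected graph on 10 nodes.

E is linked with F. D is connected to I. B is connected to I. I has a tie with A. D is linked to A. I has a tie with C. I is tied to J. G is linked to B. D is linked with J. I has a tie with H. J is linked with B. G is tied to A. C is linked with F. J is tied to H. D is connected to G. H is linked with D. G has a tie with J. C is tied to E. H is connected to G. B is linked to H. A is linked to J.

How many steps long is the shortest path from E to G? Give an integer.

One shortest route is E – C – I – D – G, which uses 4 edges, and at distance 3 from E we only reach {A, B, D, H, J}, which does not include G. So d(E,G) = 4.

4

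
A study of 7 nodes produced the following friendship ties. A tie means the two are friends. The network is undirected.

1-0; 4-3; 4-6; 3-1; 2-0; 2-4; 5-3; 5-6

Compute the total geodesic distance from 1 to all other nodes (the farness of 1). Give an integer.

11

Distances from 1: 0:1, 2:2, 3:1, 4:2, 5:2, 6:3.
Sum = 1 + 2 + 1 + 2 + 2 + 3 = 11.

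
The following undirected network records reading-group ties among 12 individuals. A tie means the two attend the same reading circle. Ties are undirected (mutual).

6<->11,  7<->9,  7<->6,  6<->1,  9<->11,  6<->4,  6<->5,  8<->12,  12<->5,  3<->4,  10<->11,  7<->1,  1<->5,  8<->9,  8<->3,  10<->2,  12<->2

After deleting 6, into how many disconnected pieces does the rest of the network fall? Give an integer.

1

6's neighbors (1, 4, 5, 7, and 11) remain reachable from one another through other ties, so the rest of the network stays in one piece.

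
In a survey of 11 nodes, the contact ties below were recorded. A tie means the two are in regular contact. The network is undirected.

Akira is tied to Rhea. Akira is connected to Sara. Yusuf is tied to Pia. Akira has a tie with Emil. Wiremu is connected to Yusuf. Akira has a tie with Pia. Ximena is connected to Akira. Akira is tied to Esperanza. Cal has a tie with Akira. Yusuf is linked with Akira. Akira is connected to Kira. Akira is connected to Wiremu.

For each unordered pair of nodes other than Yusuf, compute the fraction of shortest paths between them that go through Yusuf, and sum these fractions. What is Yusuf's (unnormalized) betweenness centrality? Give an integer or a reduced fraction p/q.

Pairs whose geodesics pass through Yusuf — Wiremu–Pia: 1/2.
All other pairs contribute 0.
Summing the contributions gives betweenness(Yusuf) = 1/2.

1/2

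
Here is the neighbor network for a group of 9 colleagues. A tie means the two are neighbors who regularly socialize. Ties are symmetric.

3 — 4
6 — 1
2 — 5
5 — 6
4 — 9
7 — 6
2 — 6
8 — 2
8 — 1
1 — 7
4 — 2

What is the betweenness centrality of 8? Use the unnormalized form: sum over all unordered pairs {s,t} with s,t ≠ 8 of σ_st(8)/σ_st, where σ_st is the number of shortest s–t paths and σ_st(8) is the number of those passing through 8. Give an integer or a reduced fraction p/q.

2

Pairs whose geodesics pass through 8 — 1–4: 1/2; 1–3: 1/2; 1–2: 1/2; 1–9: 1/2.
All other pairs contribute 0.
Summing the contributions gives betweenness(8) = 2.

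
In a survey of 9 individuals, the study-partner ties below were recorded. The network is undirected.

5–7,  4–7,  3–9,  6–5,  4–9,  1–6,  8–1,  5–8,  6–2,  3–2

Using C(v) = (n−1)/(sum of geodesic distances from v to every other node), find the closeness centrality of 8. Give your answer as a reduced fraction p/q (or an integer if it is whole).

2/5

Distances from 8: 1:1, 2:3, 3:4, 4:3, 5:1, 6:2, 7:2, 9:4. Sum = 20.
n = 9, so closeness = 8/20 = 2/5.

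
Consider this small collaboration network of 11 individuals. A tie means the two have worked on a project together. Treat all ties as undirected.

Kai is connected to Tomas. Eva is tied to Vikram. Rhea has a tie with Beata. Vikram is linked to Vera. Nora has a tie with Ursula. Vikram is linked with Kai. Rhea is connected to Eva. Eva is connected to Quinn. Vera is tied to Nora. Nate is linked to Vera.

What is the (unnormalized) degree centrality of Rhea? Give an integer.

Rhea is directly tied to Beata and Eva. That is 2 neighbors, so the degree of Rhea is 2.

2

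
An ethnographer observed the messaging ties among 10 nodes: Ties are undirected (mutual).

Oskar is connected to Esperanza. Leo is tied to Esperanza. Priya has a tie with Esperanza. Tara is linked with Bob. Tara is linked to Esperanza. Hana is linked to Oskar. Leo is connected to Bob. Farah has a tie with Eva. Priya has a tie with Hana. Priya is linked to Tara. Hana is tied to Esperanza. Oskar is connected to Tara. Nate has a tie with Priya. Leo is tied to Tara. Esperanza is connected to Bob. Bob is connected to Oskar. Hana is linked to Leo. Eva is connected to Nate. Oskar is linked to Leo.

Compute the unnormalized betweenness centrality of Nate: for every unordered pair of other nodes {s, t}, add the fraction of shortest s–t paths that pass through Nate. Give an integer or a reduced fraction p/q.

14

Pairs whose geodesics pass through Nate — Eva–Hana: 1; Eva–Oskar: 3/3; Eva–Leo: 3/3; Eva–Tara: 1; Eva–Priya: 1; Eva–Esperanza: 1; Eva–Bob: 2/2; Farah–Hana: 1; Farah–Oskar: 3/3; Farah–Leo: 3/3; Farah–Tara: 1; Farah–Priya: 1; Farah–Esperanza: 1; Farah–Bob: 2/2.
All other pairs contribute 0.
Summing the contributions gives betweenness(Nate) = 14.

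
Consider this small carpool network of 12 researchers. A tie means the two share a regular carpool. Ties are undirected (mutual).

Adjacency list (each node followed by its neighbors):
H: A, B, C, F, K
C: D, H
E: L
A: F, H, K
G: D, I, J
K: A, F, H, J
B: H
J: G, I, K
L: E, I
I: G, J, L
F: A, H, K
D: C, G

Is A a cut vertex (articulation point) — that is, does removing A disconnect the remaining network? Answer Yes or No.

Even without A, every remaining node can still reach every other (the residual graph is connected), so A is not a cut vertex.

No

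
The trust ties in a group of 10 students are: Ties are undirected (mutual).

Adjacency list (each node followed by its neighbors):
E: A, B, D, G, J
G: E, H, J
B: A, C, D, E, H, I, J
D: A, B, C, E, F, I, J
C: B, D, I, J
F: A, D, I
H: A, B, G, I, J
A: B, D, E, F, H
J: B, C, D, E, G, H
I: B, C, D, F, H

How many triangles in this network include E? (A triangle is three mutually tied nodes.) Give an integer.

E's neighbors: A, B, D, G, and J.
Neighbor pairs that are themselves tied: E–A–B; E–A–D; E–B–D; E–B–J; E–D–J; E–G–J. Each forms one triangle with E, for 6 in total.

6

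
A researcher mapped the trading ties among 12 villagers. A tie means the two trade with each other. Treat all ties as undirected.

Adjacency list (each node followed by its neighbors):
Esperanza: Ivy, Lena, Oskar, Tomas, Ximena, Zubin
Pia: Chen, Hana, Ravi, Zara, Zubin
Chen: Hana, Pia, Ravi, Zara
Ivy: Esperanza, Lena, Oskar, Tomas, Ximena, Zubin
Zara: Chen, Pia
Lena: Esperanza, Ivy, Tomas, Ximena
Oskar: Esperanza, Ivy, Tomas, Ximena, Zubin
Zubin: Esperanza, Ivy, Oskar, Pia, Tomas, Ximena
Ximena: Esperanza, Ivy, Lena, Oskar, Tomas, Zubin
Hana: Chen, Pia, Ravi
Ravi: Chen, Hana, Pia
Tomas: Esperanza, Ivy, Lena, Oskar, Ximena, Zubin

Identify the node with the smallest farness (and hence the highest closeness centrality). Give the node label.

Zubin

Farness (sum of distances to all others) for each node — Chen:25, Esperanza:20, Hana:26, Ivy:20, Lena:27, Oskar:21, Pia:18, Ravi:26, Tomas:20, Ximena:20, Zara:27, Zubin:16.
The smallest farness is 16, for Zubin, so Zubin has the highest closeness.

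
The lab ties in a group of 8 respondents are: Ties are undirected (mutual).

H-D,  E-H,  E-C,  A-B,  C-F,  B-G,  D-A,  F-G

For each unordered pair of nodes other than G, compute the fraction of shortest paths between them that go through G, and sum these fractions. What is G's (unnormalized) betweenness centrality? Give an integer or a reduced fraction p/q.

9/2

Pairs whose geodesics pass through G — E–B: 1/2; C–B: 1; C–A: 1/2; F–B: 1; F–A: 1; F–D: 1/2.
All other pairs contribute 0.
Summing the contributions gives betweenness(G) = 9/2.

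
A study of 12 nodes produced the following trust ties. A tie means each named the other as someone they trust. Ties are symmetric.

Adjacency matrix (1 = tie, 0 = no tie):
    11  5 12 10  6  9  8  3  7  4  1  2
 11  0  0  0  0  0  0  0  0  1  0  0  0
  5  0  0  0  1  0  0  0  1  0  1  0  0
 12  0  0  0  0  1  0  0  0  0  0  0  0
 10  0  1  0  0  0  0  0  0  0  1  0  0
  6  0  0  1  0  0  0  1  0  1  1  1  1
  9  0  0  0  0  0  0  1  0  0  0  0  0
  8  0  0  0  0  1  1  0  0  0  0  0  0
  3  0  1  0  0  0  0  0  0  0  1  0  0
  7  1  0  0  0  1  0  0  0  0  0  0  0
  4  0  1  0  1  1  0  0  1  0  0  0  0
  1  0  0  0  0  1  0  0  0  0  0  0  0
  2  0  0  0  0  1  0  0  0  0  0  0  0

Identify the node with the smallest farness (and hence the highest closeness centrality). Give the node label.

6

Farness (sum of distances to all others) for each node — 1:26, 2:26, 3:29, 4:20, 5:28, 6:16, 7:24, 8:24, 9:34, 10:29, 11:34, 12:26.
The smallest farness is 16, for 6, so 6 has the highest closeness.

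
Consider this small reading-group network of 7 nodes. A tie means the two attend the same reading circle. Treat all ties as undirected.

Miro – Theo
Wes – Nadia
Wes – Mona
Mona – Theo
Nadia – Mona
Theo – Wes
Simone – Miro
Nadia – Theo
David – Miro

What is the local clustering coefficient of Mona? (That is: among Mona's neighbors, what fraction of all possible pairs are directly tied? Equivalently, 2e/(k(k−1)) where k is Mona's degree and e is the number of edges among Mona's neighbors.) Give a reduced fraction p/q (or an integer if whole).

Mona's neighbors: Nadia, Theo, and Wes (k = 3).
Possible neighbor pairs: C(3,2) = 3. Edges among them: Nadia–Theo, Nadia–Wes, Theo–Wes → e = 3.
Clustering(Mona) = 3/3 = 1.

1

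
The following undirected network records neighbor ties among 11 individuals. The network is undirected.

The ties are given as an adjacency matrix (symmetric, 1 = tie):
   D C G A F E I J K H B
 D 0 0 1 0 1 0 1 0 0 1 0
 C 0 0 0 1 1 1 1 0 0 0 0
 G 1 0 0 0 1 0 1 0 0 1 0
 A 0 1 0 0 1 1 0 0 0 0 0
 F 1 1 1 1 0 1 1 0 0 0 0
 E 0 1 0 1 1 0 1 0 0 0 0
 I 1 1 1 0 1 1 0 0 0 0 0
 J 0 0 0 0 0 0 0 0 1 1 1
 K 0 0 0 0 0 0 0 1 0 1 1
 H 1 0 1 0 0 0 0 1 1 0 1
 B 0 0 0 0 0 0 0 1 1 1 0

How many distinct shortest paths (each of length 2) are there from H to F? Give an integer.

The shortest distance is 2. The length-2 paths are: H–D–F; H–G–F.
That gives 2 distinct shortest paths.

2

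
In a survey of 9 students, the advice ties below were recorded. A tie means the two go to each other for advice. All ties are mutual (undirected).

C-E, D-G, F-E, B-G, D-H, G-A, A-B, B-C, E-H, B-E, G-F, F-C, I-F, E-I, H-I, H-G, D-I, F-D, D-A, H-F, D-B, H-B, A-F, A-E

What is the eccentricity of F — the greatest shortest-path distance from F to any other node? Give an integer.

2

Distances from F: A:1, B:2, C:1, D:1, E:1, G:1, H:1, I:1.
The largest is 2 (to B), so the eccentricity of F is 2.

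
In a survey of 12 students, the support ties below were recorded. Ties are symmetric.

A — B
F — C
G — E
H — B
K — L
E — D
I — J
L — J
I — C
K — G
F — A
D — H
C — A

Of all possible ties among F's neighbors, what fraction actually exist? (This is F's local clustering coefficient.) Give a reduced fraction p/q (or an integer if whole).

F's neighbors: A and C (k = 2).
Possible neighbor pairs: C(2,2) = 1. Edges among them: A–C → e = 1.
Clustering(F) = 1/1.

1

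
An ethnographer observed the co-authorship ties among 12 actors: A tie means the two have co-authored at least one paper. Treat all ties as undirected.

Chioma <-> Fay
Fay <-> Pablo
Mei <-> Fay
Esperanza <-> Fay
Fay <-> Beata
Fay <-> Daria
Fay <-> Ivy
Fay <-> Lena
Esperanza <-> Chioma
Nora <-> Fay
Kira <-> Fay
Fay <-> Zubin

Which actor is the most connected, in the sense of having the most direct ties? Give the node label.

Fay

Degrees — Beata:1, Chioma:2, Daria:1, Esperanza:2, Fay:11, Ivy:1, Kira:1, Lena:1, Mei:1, Nora:1, Pablo:1, Zubin:1.
The maximum is 11, attained only by Fay.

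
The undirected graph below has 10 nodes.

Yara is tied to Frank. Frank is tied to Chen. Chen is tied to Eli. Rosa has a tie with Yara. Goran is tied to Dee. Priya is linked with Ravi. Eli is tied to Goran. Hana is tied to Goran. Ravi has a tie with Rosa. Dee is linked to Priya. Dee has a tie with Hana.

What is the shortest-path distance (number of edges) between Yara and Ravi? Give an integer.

2

One shortest route is Yara – Rosa – Ravi, which uses 2 edges, and Yara and Ravi are not directly tied, so nothing shorter exists. So d(Yara,Ravi) = 2.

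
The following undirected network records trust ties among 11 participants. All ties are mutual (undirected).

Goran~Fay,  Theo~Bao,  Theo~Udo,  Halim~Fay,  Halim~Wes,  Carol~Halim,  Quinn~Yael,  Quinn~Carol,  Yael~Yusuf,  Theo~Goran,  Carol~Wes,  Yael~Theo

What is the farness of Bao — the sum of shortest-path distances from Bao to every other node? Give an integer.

Distances from Bao: Carol:4, Fay:3, Goran:2, Halim:4, Quinn:3, Theo:1, Udo:2, Wes:5, Yael:2, Yusuf:3.
Sum = 4 + 3 + 2 + 4 + 3 + 1 + 2 + 5 + 2 + 3 = 29.

29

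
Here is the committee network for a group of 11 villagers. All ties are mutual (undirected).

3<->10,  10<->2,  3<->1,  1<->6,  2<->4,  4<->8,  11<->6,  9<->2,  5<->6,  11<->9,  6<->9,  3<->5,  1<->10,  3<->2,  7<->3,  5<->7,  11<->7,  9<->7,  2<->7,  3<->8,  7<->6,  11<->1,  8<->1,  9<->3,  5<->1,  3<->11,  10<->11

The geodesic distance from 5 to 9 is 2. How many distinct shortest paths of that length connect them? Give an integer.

3

The shortest distance is 2. The length-2 paths are: 5–6–9; 5–3–9; 5–7–9.
That gives 3 distinct shortest paths.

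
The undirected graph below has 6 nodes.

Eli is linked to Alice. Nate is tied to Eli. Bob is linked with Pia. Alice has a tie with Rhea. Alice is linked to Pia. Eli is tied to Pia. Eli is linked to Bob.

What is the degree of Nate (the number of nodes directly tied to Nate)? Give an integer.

Nate is directly tied to Eli. That is 1 neighbor, so the degree of Nate is 1.

1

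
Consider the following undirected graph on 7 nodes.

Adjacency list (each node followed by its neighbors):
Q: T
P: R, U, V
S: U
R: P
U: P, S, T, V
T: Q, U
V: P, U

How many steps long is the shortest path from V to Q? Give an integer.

3

One shortest route is V – U – T – Q, which uses 3 edges, and at distance 2 from V we only reach {R, S, T}, which does not include Q. So d(V,Q) = 3.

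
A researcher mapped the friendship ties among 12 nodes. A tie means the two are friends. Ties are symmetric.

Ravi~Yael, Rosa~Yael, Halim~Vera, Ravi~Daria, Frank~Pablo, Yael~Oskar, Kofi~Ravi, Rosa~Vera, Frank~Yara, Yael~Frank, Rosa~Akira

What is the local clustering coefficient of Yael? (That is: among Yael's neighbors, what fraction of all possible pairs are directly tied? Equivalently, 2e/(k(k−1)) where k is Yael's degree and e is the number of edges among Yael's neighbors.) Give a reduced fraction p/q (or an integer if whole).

0

Yael's neighbors: Frank, Oskar, Ravi, and Rosa (k = 4).
Possible neighbor pairs: C(4,2) = 6. Edges among them: none → e = 0.
Clustering(Yael) = 0/6 = 0.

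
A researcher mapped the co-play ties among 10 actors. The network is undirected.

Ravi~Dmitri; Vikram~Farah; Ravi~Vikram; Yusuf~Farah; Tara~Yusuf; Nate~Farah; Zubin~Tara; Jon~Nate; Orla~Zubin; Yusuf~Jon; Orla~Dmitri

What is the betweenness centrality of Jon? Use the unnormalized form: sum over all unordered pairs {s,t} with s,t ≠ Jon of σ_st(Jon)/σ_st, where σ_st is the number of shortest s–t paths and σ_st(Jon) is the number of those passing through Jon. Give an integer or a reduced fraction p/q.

Pairs whose geodesics pass through Jon — Tara–Nate: 1/2; Yusuf–Nate: 1/2; Nate–Orla: 1/3; Nate–Zubin: 1/2.
All other pairs contribute 0.
Summing the contributions gives betweenness(Jon) = 11/6.

11/6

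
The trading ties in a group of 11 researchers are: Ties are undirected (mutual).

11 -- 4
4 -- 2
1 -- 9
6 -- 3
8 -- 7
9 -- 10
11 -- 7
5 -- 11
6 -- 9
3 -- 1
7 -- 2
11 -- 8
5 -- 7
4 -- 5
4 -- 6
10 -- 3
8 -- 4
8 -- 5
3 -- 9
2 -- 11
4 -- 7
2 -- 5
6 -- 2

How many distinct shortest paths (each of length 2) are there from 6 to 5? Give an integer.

The shortest distance is 2. The length-2 paths are: 6–4–5; 6–2–5.
That gives 2 distinct shortest paths.

2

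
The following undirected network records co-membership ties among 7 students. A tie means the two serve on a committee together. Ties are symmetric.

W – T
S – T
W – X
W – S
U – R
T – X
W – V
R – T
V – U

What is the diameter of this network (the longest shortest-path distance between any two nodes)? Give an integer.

Eccentricity of each node (its greatest distance to any other): R:2, S:3, T:2, U:3, V:2, W:2, X:3.
The maximum eccentricity is 3, realized for instance by the pair S–U via S – T – R – U. So the diameter is 3.

3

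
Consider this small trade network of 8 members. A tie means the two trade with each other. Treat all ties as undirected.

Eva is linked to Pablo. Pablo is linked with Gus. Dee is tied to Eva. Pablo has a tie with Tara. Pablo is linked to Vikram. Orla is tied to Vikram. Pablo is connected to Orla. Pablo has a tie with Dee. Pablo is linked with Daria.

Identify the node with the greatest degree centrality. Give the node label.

Degrees — Daria:1, Dee:2, Eva:2, Gus:1, Orla:2, Pablo:7, Tara:1, Vikram:2.
The maximum is 7, attained only by Pablo.

Pablo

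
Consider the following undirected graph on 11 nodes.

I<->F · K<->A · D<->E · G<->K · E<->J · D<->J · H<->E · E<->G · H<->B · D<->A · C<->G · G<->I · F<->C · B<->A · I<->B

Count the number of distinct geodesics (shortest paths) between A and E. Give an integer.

The shortest distance is 2, and the only length-2 path is A–D–E. So there is exactly 1 shortest path.

1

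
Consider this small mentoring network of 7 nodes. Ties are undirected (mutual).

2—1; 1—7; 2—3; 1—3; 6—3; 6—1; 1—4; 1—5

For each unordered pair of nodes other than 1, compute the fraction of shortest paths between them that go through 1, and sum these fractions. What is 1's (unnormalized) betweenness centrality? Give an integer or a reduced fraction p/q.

25/2

Pairs whose geodesics pass through 1 — 3–7: 1; 3–5: 1; 3–4: 1; 6–7: 1; 6–2: 1/2; 6–5: 1; 6–4: 1; 7–2: 1; 7–5: 1; 7–4: 1; 2–5: 1; 2–4: 1; 5–4: 1.
All other pairs contribute 0.
Summing the contributions gives betweenness(1) = 25/2.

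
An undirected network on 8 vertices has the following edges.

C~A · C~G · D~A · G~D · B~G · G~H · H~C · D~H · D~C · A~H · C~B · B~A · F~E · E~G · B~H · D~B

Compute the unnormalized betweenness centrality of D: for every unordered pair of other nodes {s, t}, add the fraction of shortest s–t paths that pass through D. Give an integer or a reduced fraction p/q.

3/4

Pairs whose geodesics pass through D — F–A: 1/4; E–A: 1/4; G–A: 1/4.
All other pairs contribute 0.
Summing the contributions gives betweenness(D) = 3/4.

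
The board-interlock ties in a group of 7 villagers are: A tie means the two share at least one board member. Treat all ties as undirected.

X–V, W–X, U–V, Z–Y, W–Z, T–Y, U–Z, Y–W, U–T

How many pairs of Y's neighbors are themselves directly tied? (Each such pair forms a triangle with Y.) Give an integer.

Y's neighbors: T, W, and Z.
Neighbor pairs that are themselves tied: Y–W–Z. Each forms one triangle with Y, for 1 in total.

1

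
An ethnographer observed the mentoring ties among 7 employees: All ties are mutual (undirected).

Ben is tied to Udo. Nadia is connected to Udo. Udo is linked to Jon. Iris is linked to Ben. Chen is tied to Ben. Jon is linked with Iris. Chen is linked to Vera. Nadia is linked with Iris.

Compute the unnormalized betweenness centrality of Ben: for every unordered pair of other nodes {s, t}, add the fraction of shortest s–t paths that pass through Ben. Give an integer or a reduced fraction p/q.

Pairs whose geodesics pass through Ben — Chen–Iris: 1; Chen–Jon: 2/2; Chen–Nadia: 2/2; Chen–Udo: 1; Vera–Iris: 1; Vera–Jon: 2/2; Vera–Nadia: 2/2; Vera–Udo: 1; Iris–Udo: 1/3.
All other pairs contribute 0.
Summing the contributions gives betweenness(Ben) = 25/3.

25/3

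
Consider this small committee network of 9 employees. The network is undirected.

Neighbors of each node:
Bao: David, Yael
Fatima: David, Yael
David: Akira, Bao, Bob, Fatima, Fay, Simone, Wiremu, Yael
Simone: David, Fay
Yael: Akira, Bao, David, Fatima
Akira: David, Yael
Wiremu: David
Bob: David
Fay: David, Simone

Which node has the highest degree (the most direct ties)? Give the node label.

David

Degrees — Akira:2, Bao:2, Bob:1, David:8, Fatima:2, Fay:2, Simone:2, Wiremu:1, Yael:4.
The maximum is 8, attained only by David.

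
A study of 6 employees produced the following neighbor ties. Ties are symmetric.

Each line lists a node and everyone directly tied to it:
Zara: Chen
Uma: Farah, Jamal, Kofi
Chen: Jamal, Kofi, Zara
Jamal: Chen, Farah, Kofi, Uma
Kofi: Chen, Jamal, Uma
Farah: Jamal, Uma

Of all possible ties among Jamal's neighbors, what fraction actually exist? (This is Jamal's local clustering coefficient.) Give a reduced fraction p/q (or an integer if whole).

1/2

Jamal's neighbors: Chen, Farah, Kofi, and Uma (k = 4).
Possible neighbor pairs: C(4,2) = 6. Edges among them: Chen–Kofi, Farah–Uma, Kofi–Uma → e = 3.
Clustering(Jamal) = 3/6 = 1/2.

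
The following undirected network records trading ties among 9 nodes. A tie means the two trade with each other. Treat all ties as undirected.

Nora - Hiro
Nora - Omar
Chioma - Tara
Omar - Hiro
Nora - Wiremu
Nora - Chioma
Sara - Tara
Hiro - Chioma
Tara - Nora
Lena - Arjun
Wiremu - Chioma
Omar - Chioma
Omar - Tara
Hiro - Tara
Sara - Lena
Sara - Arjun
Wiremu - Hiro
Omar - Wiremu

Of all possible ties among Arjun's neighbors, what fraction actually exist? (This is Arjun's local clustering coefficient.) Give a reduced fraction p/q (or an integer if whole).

Arjun's neighbors: Lena and Sara (k = 2).
Possible neighbor pairs: C(2,2) = 1. Edges among them: Lena–Sara → e = 1.
Clustering(Arjun) = 1/1.

1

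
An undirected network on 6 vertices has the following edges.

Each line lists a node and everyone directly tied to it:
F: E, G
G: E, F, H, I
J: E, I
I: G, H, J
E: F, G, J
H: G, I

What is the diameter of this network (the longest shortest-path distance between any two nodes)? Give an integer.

Eccentricity of each node (its greatest distance to any other): E:2, F:2, G:2, H:2, I:2, J:2.
The maximum eccentricity is 2, realized for instance by the pair G–J via G – E – J. So the diameter is 2.

2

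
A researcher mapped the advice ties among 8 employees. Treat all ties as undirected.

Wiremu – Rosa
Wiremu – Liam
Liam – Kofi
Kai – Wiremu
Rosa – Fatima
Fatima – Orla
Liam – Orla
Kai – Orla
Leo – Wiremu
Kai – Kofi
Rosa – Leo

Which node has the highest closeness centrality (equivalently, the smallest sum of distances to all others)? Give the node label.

Farness (sum of distances to all others) for each node — Fatima:13, Kai:11, Kofi:15, Leo:14, Liam:11, Orla:12, Rosa:12, Wiremu:10.
The smallest farness is 10, for Wiremu, so Wiremu has the highest closeness.

Wiremu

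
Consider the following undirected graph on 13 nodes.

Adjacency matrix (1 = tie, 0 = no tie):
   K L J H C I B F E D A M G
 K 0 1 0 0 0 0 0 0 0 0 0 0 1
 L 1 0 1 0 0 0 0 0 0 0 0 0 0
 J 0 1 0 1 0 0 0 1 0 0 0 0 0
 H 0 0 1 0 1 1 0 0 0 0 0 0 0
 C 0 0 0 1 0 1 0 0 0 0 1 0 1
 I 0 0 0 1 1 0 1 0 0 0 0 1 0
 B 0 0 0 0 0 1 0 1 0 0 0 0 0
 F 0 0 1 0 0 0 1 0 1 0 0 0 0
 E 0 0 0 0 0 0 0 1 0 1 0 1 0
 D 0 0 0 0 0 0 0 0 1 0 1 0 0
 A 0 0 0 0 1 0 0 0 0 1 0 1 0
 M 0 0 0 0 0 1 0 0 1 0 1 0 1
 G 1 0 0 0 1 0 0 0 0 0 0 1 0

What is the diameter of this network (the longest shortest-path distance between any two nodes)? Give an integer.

4

Eccentricity of each node (its greatest distance to any other): A:4, B:4, C:3, D:4, E:3, F:3, G:3, H:3, I:3, J:3, K:4, L:4, M:3.
The maximum eccentricity is 4, realized for instance by the pair K–B via K – G – M – I – B. So the diameter is 4.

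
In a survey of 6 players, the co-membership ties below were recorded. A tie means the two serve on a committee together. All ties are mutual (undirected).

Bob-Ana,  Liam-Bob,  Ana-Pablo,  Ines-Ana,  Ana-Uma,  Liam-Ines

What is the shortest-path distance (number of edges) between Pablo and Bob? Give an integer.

One shortest route is Pablo – Ana – Bob, which uses 2 edges, and Pablo and Bob are not directly tied, so nothing shorter exists. So d(Pablo,Bob) = 2.

2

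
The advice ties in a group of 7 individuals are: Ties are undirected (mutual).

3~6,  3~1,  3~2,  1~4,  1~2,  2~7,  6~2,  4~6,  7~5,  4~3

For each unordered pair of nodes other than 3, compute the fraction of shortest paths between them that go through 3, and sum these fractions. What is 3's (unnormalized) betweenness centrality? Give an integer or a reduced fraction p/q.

4/3

Pairs whose geodesics pass through 3 — 1–6: 1/3; 4–2: 1/3; 4–5: 1/3; 4–7: 1/3.
All other pairs contribute 0.
Summing the contributions gives betweenness(3) = 4/3.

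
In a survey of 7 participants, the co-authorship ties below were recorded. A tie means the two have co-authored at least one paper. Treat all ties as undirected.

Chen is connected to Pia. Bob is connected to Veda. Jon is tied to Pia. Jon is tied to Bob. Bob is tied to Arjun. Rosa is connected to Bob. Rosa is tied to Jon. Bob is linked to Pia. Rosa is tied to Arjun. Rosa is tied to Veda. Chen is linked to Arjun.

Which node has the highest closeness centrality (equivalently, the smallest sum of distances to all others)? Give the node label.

Farness (sum of distances to all others) for each node — Arjun:9, Bob:7, Chen:11, Jon:9, Pia:9, Rosa:8, Veda:11.
The smallest farness is 7, for Bob, so Bob has the highest closeness.

Bob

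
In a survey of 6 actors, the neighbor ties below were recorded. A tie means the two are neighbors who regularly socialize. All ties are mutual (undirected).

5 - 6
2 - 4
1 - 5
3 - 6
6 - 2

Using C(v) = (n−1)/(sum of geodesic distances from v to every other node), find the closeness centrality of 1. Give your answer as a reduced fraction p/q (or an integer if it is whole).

Distances from 1: 2:3, 3:3, 4:4, 5:1, 6:2. Sum = 13.
n = 6, so closeness = 5/13.

5/13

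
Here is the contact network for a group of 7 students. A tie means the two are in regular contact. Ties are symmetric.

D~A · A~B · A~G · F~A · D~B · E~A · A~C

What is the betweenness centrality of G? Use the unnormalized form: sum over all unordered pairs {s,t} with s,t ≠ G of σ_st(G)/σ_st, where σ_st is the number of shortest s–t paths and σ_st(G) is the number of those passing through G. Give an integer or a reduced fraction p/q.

No shortest path between any pair of other nodes passes through G.
Summing the contributions gives betweenness(G) = 0.

0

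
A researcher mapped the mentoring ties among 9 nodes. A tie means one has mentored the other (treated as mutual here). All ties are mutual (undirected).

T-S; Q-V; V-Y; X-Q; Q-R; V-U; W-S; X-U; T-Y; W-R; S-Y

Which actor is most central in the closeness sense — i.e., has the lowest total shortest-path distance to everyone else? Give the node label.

V

Farness (sum of distances to all others) for each node — Q:15, R:17, S:17, T:19, U:19, V:14, W:18, X:20, Y:15.
The smallest farness is 14, for V, so V has the highest closeness.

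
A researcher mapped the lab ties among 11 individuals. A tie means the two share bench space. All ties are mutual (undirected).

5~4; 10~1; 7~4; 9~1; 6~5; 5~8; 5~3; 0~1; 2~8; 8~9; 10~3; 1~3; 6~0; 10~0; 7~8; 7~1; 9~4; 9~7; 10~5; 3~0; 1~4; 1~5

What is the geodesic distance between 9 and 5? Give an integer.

One shortest route is 9 – 1 – 5, which uses 2 edges, and 9 and 5 are not directly tied, so nothing shorter exists. So d(9,5) = 2.

2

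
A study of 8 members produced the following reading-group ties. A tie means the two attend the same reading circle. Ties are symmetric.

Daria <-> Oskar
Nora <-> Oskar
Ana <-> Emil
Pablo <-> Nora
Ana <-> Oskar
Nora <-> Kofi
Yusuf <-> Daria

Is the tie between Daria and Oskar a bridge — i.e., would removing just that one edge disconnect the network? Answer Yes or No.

Yes

Without the Daria–Oskar edge there is no alternate route between Daria and Oskar, so the network disconnects. It is a bridge.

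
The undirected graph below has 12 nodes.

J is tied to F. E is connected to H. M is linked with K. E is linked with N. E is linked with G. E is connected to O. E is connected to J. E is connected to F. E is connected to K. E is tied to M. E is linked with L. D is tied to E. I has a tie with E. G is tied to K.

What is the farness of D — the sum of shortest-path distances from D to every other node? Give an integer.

21

Distances from D: E:1, F:2, G:2, H:2, I:2, J:2, K:2, L:2, M:2, N:2, O:2.
Sum = 1 + 2 + 2 + 2 + 2 + 2 + 2 + 2 + 2 + 2 + 2 = 21.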